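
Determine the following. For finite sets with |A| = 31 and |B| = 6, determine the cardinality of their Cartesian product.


The Cartesian product A x B contains all ordered pairs (a, b).
|A x B| = |A| * |B| = 31 * 6 = 186

186


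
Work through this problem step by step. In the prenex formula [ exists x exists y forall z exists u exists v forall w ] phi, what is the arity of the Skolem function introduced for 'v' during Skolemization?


Quantifier prefix: exists x exists y forall z exists u exists v forall w
'v' is existentially quantified at position 5.
Universal variables preceding it: z
Skolem function arity = 1

1


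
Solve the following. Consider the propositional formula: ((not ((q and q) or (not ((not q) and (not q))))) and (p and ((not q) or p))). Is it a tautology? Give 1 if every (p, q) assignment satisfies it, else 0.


Check all 4 assignments:
p=0, q=0: 0
p=0, q=1: 0
p=1, q=0: 1
p=1, q=1: 0
Satisfying count = 1/4.
Tautology iff count = 4: no.

0


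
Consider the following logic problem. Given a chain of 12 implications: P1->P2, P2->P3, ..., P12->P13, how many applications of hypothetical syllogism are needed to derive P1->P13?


With 12 implications in a chain connecting 13 propositions:
P1->P2, P2->P3, ..., P12->P13
Steps needed = (number of implications) - 1 = 12 - 1 = 11

11


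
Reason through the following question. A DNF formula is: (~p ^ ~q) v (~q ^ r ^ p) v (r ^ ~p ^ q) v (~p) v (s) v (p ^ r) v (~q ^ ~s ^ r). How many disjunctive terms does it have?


A DNF formula is a disjunction of terms (conjunctions).
Terms are separated by v.
Counting the disjuncts: 7 terms.

7


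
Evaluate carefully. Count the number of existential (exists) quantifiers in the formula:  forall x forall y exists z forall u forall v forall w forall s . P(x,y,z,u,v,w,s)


Quantifier prefix: forall x forall y exists z forall u forall v forall w forall s
Mark each quantifier type:
  U U E U U U U
Universal count = 6, Existential count = 1
Asked for existential (exists) quantifiers: 1

1


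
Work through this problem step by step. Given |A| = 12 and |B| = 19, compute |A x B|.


The Cartesian product A x B contains all ordered pairs (a, b).
|A x B| = |A| * |B| = 12 * 19 = 228

228


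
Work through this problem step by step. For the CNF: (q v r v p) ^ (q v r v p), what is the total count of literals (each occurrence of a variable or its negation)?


Counting literals in each clause:
Clause 1: 3 literal(s)
Clause 2: 3 literal(s)
Total = 6

6


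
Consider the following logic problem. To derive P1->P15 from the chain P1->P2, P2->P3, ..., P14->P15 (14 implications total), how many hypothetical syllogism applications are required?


With 14 implications in a chain connecting 15 propositions:
P1->P2, P2->P3, ..., P14->P15
Steps needed = (number of implications) - 1 = 14 - 1 = 13

13


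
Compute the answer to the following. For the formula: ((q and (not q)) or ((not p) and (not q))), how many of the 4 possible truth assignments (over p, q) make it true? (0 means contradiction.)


Check all 4 assignments:
p=0, q=0: 1
p=0, q=1: 0
p=1, q=0: 0
p=1, q=1: 0
Count of True = 1

1


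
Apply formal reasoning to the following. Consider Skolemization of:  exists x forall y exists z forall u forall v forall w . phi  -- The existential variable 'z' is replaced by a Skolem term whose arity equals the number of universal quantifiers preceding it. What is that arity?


Quantifier prefix: exists x forall y exists z forall u forall v forall w
'z' is existentially quantified at position 3.
Universal variables preceding it: y
Skolem function arity = 1

1


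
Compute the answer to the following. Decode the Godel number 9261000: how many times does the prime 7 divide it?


Factorize 9261000 by dividing by 7 repeatedly.
Division steps: 7 divides 9261000 exactly 3 time(s).
Exponent of 7 = 3

3


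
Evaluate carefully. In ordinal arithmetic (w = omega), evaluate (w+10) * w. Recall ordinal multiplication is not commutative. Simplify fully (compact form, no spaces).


Compute (w+10) * w.
Ordinal * is associative and left-distributive over +, but NOT commutative; for finite n>1, n*w = w but w*n stays w*n.
(w+10) * w = sup{(w+10)*k : k<w} = sup{w*k+10} = w^2 (the +10 tail is absorbed in the limit).
Result = w^2

w^2


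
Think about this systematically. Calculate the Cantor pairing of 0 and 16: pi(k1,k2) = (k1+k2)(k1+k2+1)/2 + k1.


k1 + k2 = 16
(k1+k2)(k1+k2+1)/2 = 16 * 17 / 2 = 136
pi = 136 + 0 = 136

136


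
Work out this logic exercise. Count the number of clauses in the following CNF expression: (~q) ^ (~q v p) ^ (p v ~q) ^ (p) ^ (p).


A CNF formula is a conjunction of clauses.
Clauses are separated by ^.
Counting the conjuncts: 5 clauses.

5


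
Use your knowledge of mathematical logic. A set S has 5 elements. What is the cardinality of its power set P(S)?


The power set of a set with n elements has 2^n elements.
|P(S)| = 2^5 = 32

32


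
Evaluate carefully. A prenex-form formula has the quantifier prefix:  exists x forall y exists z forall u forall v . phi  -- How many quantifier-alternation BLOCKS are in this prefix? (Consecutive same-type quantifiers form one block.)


Quantifier-type sequence: E A E A A  (A=forall, E=exists)
Group into maximal same-type runs:
  Ex1 | Ax1 | Ex1 | Ax2
Number of blocks = 4

4


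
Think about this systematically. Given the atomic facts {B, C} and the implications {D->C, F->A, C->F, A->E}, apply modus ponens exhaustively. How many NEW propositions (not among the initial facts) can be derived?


Initial facts: {B, C}
Apply modus ponens to closure:
  C and C->F  =>  F
  F and F->A  =>  A
  A and A->E  =>  E
Final known: {A, B, C, E, F}
New propositions: {A, E, F}
Count = 3

3


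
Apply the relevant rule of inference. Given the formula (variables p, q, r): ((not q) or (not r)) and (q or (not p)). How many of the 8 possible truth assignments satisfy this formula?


Evaluate all 8 assignments for p, q, r:
p=0, q=0, r=0: 1
p=0, q=0, r=1: 1
p=0, q=1, r=0: 1
p=0, q=1, r=1: 0
p=1, q=0, r=0: 0
p=1, q=0, r=1: 0
p=1, q=1, r=0: 1
p=1, q=1, r=1: 0
Satisfying count = 4

4


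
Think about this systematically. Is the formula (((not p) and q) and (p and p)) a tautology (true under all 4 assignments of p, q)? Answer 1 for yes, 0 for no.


Check all 4 assignments:
p=0, q=0: 0
p=0, q=1: 0
p=1, q=0: 0
p=1, q=1: 0
Satisfying count = 0/4.
Tautology iff count = 4: no.

0


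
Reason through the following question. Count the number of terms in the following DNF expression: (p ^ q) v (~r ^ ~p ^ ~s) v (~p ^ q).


A DNF formula is a disjunction of terms (conjunctions).
Terms are separated by v.
Counting the disjuncts: 3 terms.

3


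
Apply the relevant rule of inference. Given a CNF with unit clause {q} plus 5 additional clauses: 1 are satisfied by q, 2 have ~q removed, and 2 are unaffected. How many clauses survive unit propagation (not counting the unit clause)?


Satisfied (removed): 1
Shortened (remain): 2
Unchanged (remain): 2
Remaining = 2 + 2 = 4

4


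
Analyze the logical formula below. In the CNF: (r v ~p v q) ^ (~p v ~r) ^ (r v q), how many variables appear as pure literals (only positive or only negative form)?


Check each variable for pure literal status:
p: pure negative
q: pure positive
r: mixed (not pure)
Pure literal count = 2

2


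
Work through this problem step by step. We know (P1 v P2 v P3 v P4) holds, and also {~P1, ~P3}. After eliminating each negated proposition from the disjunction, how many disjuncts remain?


Original disjuncts (4): P1, P2, P3, P4
Negated (eliminate): ~P1, ~P3
Remaining disjuncts: P2, P4
Count = 4 - 2 = 2

2


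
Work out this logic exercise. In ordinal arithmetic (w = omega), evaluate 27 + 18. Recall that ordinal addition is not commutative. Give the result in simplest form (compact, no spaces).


Compute 27 + 18.
Ordinal + is associative but NOT commutative; for finite n>0, n + w = w but w + n stays w+n.
Both operands finite; ordinal + agrees with natural +: 27 + 18 = 45.
Result = 45

45


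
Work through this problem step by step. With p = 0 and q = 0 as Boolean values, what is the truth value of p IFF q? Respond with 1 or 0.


p = 0, q = 0
Operation: p IFF q
Evaluate: 0 IFF 0 = 1

1


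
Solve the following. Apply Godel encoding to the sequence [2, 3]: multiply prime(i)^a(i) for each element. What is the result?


Encode each element as an exponent of the corresponding prime:
  2^2 = 4
  3^3 = 27
Product = 4 * 27 = 108

108


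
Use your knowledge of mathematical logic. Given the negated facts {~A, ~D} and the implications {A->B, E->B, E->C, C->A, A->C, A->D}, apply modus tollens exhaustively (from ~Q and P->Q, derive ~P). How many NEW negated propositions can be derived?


Initial negated facts: {~A, ~D}
Apply modus tollens to closure:
  ~A and C->A  =>  ~C
  ~C and E->C  =>  ~E
Final negated: {~A, ~C, ~D, ~E}
New negations: {~C, ~E}
Count = 2

2


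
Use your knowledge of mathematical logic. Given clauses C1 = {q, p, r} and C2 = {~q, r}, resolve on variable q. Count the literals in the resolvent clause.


Remove q from C1 and ~q from C2.
C1 remainder: {p, r}
C2 remainder: {r}
Union (resolvent): {p, r}
Resolvent has 2 literal(s).

2


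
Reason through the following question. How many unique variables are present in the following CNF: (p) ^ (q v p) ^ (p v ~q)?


Identify each variable that appears in the formula.
Variables found: p, q
Count = 2

2


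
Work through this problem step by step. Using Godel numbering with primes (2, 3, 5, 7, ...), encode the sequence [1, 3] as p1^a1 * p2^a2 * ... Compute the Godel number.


Encode each element as an exponent of the corresponding prime:
  2^1 = 2
  3^3 = 27
Product = 2 * 27 = 54

54


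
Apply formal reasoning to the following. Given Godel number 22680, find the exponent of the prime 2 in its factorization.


Factorize 22680 by dividing by 2 repeatedly.
Division steps: 2 divides 22680 exactly 3 time(s).
Exponent of 2 = 3

3


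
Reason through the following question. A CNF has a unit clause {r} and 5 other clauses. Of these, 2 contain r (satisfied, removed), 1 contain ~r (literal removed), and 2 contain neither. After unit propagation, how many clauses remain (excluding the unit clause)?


Satisfied (removed): 2
Shortened (remain): 1
Unchanged (remain): 2
Remaining = 1 + 2 = 3

3


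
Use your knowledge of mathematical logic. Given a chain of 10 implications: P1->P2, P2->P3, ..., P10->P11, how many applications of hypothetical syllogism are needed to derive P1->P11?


With 10 implications in a chain connecting 11 propositions:
P1->P2, P2->P3, ..., P10->P11
Steps needed = (number of implications) - 1 = 10 - 1 = 9

9


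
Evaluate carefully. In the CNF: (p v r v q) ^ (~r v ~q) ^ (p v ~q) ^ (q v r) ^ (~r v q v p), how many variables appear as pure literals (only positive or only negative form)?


Check each variable for pure literal status:
p: pure positive
q: mixed (not pure)
r: mixed (not pure)
Pure literal count = 1

1


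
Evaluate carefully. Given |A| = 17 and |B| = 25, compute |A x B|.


The Cartesian product A x B contains all ordered pairs (a, b).
|A x B| = |A| * |B| = 17 * 25 = 425

425


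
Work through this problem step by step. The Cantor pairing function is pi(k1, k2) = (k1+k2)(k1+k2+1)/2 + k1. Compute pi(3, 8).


k1 + k2 = 11
(k1+k2)(k1+k2+1)/2 = 11 * 12 / 2 = 66
pi = 66 + 3 = 69

69


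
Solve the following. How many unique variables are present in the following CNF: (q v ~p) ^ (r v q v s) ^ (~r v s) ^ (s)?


Identify each variable that appears in the formula.
Variables found: p, q, r, s
Count = 4

4


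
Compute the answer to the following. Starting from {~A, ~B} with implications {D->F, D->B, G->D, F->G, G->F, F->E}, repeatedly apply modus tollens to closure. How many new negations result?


Initial negated facts: {~A, ~B}
Apply modus tollens to closure:
  ~B and D->B  =>  ~D
  ~D and G->D  =>  ~G
  ~G and F->G  =>  ~F
Final negated: {~A, ~B, ~D, ~F, ~G}
New negations: {~D, ~F, ~G}
Count = 3

3


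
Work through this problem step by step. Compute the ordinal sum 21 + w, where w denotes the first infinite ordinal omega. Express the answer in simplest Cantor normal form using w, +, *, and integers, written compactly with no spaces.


Compute 21 + w.
Ordinal + is associative but NOT commutative; for finite n>0, n + w = w but w + n stays w+n.
Any finite left addend is absorbed by w on the right: 21 + w = w.
Result = w

w


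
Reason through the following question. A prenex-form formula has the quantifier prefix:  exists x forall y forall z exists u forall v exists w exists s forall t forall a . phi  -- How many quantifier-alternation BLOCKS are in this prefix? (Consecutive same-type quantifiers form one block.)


Quantifier-type sequence: E A A E A E E A A  (A=forall, E=exists)
Group into maximal same-type runs:
  Ex1 | Ax2 | Ex1 | Ax1 | Ex2 | Ax2
Number of blocks = 6

6


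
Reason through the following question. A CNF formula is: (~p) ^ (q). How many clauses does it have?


A CNF formula is a conjunction of clauses.
Clauses are separated by ^.
Counting the conjuncts: 2 clauses.

2


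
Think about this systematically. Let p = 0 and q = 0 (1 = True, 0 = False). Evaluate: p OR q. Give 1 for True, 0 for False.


p = 0, q = 0
Operation: p OR q
Evaluate: 0 OR 0 = 0

0


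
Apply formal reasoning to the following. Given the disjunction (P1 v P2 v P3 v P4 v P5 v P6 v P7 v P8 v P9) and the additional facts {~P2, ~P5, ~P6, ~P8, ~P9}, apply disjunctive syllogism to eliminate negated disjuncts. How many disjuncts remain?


Original disjuncts (9): P1, P2, P3, P4, P5, P6, P7, P8, P9
Negated (eliminate): ~P2, ~P5, ~P6, ~P8, ~P9
Remaining disjuncts: P1, P3, P4, P7
Count = 9 - 5 = 4

4


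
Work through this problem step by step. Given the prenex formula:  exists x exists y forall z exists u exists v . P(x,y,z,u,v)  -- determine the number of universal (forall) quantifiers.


Quantifier prefix: exists x exists y forall z exists u exists v
Mark each quantifier type:
  E E U E E
Universal count = 1, Existential count = 4
Asked for universal (forall) quantifiers: 1

1


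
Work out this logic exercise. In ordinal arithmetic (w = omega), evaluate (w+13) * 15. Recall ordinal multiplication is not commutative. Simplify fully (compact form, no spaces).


Compute (w+13) * 15.
Ordinal * is associative and left-distributive over +, but NOT commutative; for finite n>1, n*w = w but w*n stays w*n.
(w+13) * 15 = (w+13) repeated 15 times. Each intermediate +13 is absorbed by the following w; only the last survives: w*15+13.
Result = w*15+13

w*15+13


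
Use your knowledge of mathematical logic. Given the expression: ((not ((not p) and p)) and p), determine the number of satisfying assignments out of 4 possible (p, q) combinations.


Check all 4 assignments:
p=0, q=0: 0
p=0, q=1: 0
p=1, q=0: 1
p=1, q=1: 1
Count of True = 2

2


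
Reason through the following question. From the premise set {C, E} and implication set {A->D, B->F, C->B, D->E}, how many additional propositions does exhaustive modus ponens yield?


Initial facts: {C, E}
Apply modus ponens to closure:
  C and C->B  =>  B
  B and B->F  =>  F
Final known: {B, C, E, F}
New propositions: {B, F}
Count = 2

2


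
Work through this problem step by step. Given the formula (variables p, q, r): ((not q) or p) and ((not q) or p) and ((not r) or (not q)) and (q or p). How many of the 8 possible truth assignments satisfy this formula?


Evaluate all 8 assignments for p, q, r:
p=0, q=0, r=0: 0
p=0, q=0, r=1: 0
p=0, q=1, r=0: 0
p=0, q=1, r=1: 0
p=1, q=0, r=0: 1
p=1, q=0, r=1: 1
p=1, q=1, r=0: 1
p=1, q=1, r=1: 0
Satisfying count = 3

3


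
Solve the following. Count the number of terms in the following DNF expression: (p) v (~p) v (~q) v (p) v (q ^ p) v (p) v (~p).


A DNF formula is a disjunction of terms (conjunctions).
Terms are separated by v.
Counting the disjuncts: 7 terms.

7


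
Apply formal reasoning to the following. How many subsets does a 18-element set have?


The power set of a set with n elements has 2^n elements.
|P(S)| = 2^18 = 262144

262144


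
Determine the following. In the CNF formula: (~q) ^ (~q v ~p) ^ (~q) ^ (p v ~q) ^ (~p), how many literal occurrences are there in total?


Counting literals in each clause:
Clause 1: 1 literal(s)
Clause 2: 2 literal(s)
Clause 3: 1 literal(s)
Clause 4: 2 literal(s)
Clause 5: 1 literal(s)
Total = 7

7


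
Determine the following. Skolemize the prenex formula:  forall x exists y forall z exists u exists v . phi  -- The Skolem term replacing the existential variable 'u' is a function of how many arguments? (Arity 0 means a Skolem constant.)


Quantifier prefix: forall x exists y forall z exists u exists v
'u' is existentially quantified at position 4.
Universal variables preceding it: x, z
Skolem function arity = 2

2


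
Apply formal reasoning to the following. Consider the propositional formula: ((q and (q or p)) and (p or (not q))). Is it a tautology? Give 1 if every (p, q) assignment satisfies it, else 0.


Check all 4 assignments:
p=0, q=0: 0
p=0, q=1: 0
p=1, q=0: 0
p=1, q=1: 1
Satisfying count = 1/4.
Tautology iff count = 4: no.

0


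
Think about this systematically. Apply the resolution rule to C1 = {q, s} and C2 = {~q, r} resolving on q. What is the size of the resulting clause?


Remove q from C1 and ~q from C2.
C1 remainder: {s}
C2 remainder: {r}
Union (resolvent): {r, s}
Resolvent has 2 literal(s).

2


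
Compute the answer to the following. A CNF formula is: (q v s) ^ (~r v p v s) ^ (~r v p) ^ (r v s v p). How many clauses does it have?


A CNF formula is a conjunction of clauses.
Clauses are separated by ^.
Counting the conjuncts: 4 clauses.

4


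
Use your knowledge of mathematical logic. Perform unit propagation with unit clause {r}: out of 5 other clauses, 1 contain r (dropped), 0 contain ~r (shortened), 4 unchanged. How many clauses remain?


Satisfied (removed): 1
Shortened (remain): 0
Unchanged (remain): 4
Remaining = 0 + 4 = 4

4


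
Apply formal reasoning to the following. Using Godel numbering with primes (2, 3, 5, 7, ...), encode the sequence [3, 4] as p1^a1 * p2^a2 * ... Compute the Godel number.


Encode each element as an exponent of the corresponding prime:
  2^3 = 8
  3^4 = 81
Product = 8 * 81 = 648

648


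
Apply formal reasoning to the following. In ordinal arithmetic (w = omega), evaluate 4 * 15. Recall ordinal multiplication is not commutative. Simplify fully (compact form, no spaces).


Compute 4 * 15.
Ordinal * is associative and left-distributive over +, but NOT commutative; for finite n>1, n*w = w but w*n stays w*n.
Both finite; ordinal * agrees with natural *: 4 * 15 = 60.
Result = 60

60


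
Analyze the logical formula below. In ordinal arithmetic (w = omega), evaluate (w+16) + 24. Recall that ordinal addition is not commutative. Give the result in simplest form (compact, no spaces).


Compute (w+16) + 24.
Ordinal + is associative but NOT commutative; for finite n>0, n + w = w but w + n stays w+n.
By associativity: (w+16) + 24 = w + (16+24) = w+40.
Result = w+40

w+40


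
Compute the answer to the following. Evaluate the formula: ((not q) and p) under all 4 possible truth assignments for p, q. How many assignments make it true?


Check all 4 assignments:
p=0, q=0: 0
p=0, q=1: 0
p=1, q=0: 1
p=1, q=1: 0
Count of True = 1

1


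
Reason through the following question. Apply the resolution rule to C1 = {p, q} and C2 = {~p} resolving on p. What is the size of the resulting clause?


Remove p from C1 and ~p from C2.
C1 remainder: {q}
C2 remainder: {}
Union (resolvent): {q}
Resolvent has 1 literal(s).

1


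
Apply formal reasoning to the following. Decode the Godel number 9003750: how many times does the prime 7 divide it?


Factorize 9003750 by dividing by 7 repeatedly.
Division steps: 7 divides 9003750 exactly 4 time(s).
Exponent of 7 = 4

4


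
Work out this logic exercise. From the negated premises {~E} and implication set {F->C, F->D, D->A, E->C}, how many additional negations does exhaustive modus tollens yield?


Initial negated facts: {~E}
Apply modus tollens to closure:
  (no implication fires)
Final negated: {~E}
New negations: {(none)}
Count = 0

0


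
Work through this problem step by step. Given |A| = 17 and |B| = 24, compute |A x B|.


The Cartesian product A x B contains all ordered pairs (a, b).
|A x B| = |A| * |B| = 17 * 24 = 408

408


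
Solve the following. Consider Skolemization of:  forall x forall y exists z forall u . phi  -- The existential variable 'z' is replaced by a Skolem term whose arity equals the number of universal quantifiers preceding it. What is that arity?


Quantifier prefix: forall x forall y exists z forall u
'z' is existentially quantified at position 3.
Universal variables preceding it: x, y
Skolem function arity = 2

2


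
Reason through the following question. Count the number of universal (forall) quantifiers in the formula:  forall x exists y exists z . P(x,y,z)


Quantifier prefix: forall x exists y exists z
Mark each quantifier type:
  U E E
Universal count = 1, Existential count = 2
Asked for universal (forall) quantifiers: 1

1


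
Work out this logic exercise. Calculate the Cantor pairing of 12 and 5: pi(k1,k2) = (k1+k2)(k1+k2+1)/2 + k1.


k1 + k2 = 17
(k1+k2)(k1+k2+1)/2 = 17 * 18 / 2 = 153
pi = 153 + 12 = 165

165


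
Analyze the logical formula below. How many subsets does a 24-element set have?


The power set of a set with n elements has 2^n elements.
|P(S)| = 2^24 = 16777216

16777216


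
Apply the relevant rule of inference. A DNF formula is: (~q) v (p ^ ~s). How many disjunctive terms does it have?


A DNF formula is a disjunction of terms (conjunctions).
Terms are separated by v.
Counting the disjuncts: 2 terms.

2


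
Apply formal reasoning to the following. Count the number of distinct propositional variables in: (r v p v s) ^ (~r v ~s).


Identify each variable that appears in the formula.
Variables found: p, r, s
Count = 3

3


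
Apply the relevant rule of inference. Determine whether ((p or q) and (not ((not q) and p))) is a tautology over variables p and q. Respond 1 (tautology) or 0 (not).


Check all 4 assignments:
p=0, q=0: 0
p=0, q=1: 1
p=1, q=0: 0
p=1, q=1: 1
Satisfying count = 2/4.
Tautology iff count = 4: no.

0


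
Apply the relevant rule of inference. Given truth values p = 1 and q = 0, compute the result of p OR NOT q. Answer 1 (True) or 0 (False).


p = 1, q = 0
Operation: p OR NOT q
Evaluate: 1 OR NOT 0 = 1

1


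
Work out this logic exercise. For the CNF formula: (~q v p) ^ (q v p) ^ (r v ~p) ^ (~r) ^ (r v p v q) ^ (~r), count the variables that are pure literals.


Check each variable for pure literal status:
p: mixed (not pure)
q: mixed (not pure)
r: mixed (not pure)
Pure literal count = 0

0


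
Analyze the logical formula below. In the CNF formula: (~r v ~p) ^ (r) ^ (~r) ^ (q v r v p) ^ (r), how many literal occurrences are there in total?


Counting literals in each clause:
Clause 1: 2 literal(s)
Clause 2: 1 literal(s)
Clause 3: 1 literal(s)
Clause 4: 3 literal(s)
Clause 5: 1 literal(s)
Total = 8

8


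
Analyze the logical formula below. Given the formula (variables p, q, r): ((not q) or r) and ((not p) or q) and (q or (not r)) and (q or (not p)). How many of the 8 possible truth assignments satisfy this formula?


Evaluate all 8 assignments for p, q, r:
p=0, q=0, r=0: 1
p=0, q=0, r=1: 0
p=0, q=1, r=0: 0
p=0, q=1, r=1: 1
p=1, q=0, r=0: 0
p=1, q=0, r=1: 0
p=1, q=1, r=0: 0
p=1, q=1, r=1: 1
Satisfying count = 3

3


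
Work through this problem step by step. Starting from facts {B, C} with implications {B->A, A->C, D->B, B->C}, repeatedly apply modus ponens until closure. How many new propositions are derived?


Initial facts: {B, C}
Apply modus ponens to closure:
  B and B->A  =>  A
Final known: {A, B, C}
New propositions: {A}
Count = 1

1


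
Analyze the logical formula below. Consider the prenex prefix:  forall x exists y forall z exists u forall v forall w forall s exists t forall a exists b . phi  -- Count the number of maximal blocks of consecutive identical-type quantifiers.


Quantifier-type sequence: A E A E A A A E A E  (A=forall, E=exists)
Group into maximal same-type runs:
  Ax1 | Ex1 | Ax1 | Ex1 | Ax3 | Ex1 | Ax1 | Ex1
Number of blocks = 8

8


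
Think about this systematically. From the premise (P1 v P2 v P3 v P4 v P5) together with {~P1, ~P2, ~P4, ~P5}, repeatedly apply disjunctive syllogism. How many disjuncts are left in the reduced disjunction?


Original disjuncts (5): P1, P2, P3, P4, P5
Negated (eliminate): ~P1, ~P2, ~P4, ~P5
Remaining disjuncts: P3
Count = 5 - 4 = 1

1


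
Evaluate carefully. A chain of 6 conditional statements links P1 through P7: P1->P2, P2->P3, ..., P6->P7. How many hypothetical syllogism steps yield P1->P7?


With 6 implications in a chain connecting 7 propositions:
P1->P2, P2->P3, ..., P6->P7
Steps needed = (number of implications) - 1 = 6 - 1 = 5

5


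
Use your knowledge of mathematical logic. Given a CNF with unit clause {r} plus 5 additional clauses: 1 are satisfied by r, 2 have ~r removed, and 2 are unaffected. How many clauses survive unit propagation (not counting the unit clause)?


Satisfied (removed): 1
Shortened (remain): 2
Unchanged (remain): 2
Remaining = 2 + 2 = 4

4


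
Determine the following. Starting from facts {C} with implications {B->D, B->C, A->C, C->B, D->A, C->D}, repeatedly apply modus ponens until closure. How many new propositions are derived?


Initial facts: {C}
Apply modus ponens to closure:
  C and C->B  =>  B
  C and C->D  =>  D
  D and D->A  =>  A
Final known: {A, B, C, D}
New propositions: {A, B, D}
Count = 3

3


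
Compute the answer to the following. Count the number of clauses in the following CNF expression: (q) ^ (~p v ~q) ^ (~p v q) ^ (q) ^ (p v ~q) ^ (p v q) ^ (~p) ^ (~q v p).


A CNF formula is a conjunction of clauses.
Clauses are separated by ^.
Counting the conjuncts: 8 clauses.

8


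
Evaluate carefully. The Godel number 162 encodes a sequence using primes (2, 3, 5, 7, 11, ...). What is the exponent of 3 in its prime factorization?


Factorize 162 by dividing by 3 repeatedly.
Division steps: 3 divides 162 exactly 4 time(s).
Exponent of 3 = 4

4


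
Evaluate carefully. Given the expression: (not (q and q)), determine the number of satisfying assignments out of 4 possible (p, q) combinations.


Check all 4 assignments:
p=0, q=0: 1
p=0, q=1: 0
p=1, q=0: 1
p=1, q=1: 0
Count of True = 2

2


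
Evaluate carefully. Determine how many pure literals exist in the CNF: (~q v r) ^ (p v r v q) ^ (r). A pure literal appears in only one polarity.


Check each variable for pure literal status:
p: pure positive
q: mixed (not pure)
r: pure positive
Pure literal count = 2

2


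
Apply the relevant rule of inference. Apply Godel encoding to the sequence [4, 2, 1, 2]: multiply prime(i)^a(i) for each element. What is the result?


Encode each element as an exponent of the corresponding prime:
  2^4 = 16
  3^2 = 9
  5^1 = 5
  7^2 = 49
Product = 16 * 9 * 5 * 49 = 35280

35280


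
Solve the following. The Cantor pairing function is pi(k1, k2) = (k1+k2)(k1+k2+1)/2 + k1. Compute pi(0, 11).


k1 + k2 = 11
(k1+k2)(k1+k2+1)/2 = 11 * 12 / 2 = 66
pi = 66 + 0 = 66

66


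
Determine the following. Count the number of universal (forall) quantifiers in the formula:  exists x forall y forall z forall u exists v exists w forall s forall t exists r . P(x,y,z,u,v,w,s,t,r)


Quantifier prefix: exists x forall y forall z forall u exists v exists w forall s forall t exists r
Mark each quantifier type:
  E U U U E E U U E
Universal count = 5, Existential count = 4
Asked for universal (forall) quantifiers: 5

5


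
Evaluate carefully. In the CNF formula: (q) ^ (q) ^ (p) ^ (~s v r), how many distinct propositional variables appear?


Identify each variable that appears in the formula.
Variables found: p, q, r, s
Count = 4

4


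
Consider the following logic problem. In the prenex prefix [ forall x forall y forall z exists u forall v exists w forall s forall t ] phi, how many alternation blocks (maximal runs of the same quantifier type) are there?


Quantifier-type sequence: A A A E A E A A  (A=forall, E=exists)
Group into maximal same-type runs:
  Ax3 | Ex1 | Ax1 | Ex1 | Ax2
Number of blocks = 5

5


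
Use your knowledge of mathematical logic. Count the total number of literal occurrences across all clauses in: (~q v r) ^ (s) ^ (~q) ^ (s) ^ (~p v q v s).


Counting literals in each clause:
Clause 1: 2 literal(s)
Clause 2: 1 literal(s)
Clause 3: 1 literal(s)
Clause 4: 1 literal(s)
Clause 5: 3 literal(s)
Total = 8

8


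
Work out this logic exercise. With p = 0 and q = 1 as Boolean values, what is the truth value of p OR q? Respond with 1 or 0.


p = 0, q = 1
Operation: p OR q
Evaluate: 0 OR 1 = 1

1


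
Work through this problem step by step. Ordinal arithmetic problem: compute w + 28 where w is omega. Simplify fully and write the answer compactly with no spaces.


Compute w + 28.
Ordinal + is associative but NOT commutative; for finite n>0, n + w = w but w + n stays w+n.
w + 28 is already in normal form (a successor ordinal beyond w).
Result = w+28

w+28


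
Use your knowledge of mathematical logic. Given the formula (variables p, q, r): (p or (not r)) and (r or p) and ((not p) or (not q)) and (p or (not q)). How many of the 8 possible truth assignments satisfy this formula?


Evaluate all 8 assignments for p, q, r:
p=0, q=0, r=0: 0
p=0, q=0, r=1: 0
p=0, q=1, r=0: 0
p=0, q=1, r=1: 0
p=1, q=0, r=0: 1
p=1, q=0, r=1: 1
p=1, q=1, r=0: 0
p=1, q=1, r=1: 0
Satisfying count = 2

2


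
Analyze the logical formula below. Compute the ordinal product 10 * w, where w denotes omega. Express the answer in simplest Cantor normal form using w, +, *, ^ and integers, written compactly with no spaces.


Compute 10 * w.
Ordinal * is associative and left-distributive over +, but NOT commutative; for finite n>1, n*w = w but w*n stays w*n.
For finite n>0, n * w = sup{n*k : k<w} = w. So 10 * w = w.
Result = w

w


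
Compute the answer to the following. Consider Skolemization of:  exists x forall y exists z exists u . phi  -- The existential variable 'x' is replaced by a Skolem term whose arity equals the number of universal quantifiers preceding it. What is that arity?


Quantifier prefix: exists x forall y exists z exists u
'x' is existentially quantified at position 1.
No universal quantifiers precede it.
Skolem function arity = 0 (a Skolem constant)

0


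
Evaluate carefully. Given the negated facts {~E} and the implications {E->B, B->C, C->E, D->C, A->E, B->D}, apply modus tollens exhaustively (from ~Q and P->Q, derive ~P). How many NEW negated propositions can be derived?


Initial negated facts: {~E}
Apply modus tollens to closure:
  ~E and C->E  =>  ~C
  ~C and D->C  =>  ~D
  ~E and A->E  =>  ~A
  ~D and B->D  =>  ~B
Final negated: {~A, ~B, ~C, ~D, ~E}
New negations: {~A, ~B, ~C, ~D}
Count = 4

4


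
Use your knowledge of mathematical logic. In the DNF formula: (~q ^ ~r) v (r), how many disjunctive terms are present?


A DNF formula is a disjunction of terms (conjunctions).
Terms are separated by v.
Counting the disjuncts: 2 terms.

2


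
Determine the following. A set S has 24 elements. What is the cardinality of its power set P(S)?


The power set of a set with n elements has 2^n elements.
|P(S)| = 2^24 = 16777216

16777216


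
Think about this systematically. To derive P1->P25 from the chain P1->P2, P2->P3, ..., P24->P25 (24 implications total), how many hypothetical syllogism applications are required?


With 24 implications in a chain connecting 25 propositions:
P1->P2, P2->P3, ..., P24->P25
Steps needed = (number of implications) - 1 = 24 - 1 = 23

23


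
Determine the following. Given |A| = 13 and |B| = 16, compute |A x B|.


The Cartesian product A x B contains all ordered pairs (a, b).
|A x B| = |A| * |B| = 13 * 16 = 208

208


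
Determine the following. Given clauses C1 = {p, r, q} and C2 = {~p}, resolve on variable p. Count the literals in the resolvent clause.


Remove p from C1 and ~p from C2.
C1 remainder: {r, q}
C2 remainder: {}
Union (resolvent): {q, r}
Resolvent has 2 literal(s).

2


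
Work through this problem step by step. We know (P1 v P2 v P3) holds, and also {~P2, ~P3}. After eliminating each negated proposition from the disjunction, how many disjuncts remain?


Original disjuncts (3): P1, P2, P3
Negated (eliminate): ~P2, ~P3
Remaining disjuncts: P1
Count = 3 - 2 = 1

1


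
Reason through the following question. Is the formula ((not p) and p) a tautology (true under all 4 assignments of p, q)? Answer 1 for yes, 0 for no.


Check all 4 assignments:
p=0, q=0: 0
p=0, q=1: 0
p=1, q=0: 0
p=1, q=1: 0
Satisfying count = 0/4.
Tautology iff count = 4: no.

0


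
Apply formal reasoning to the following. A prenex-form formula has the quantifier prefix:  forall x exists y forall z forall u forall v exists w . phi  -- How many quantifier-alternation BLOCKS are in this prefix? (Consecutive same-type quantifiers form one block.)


Quantifier-type sequence: A E A A A E  (A=forall, E=exists)
Group into maximal same-type runs:
  Ax1 | Ex1 | Ax3 | Ex1
Number of blocks = 4

4


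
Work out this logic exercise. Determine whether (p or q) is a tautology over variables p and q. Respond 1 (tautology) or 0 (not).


Check all 4 assignments:
p=0, q=0: 0
p=0, q=1: 1
p=1, q=0: 1
p=1, q=1: 1
Satisfying count = 3/4.
Tautology iff count = 4: no.

0


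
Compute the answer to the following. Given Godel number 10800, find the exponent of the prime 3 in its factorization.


Factorize 10800 by dividing by 3 repeatedly.
Division steps: 3 divides 10800 exactly 3 time(s).
Exponent of 3 = 3

3


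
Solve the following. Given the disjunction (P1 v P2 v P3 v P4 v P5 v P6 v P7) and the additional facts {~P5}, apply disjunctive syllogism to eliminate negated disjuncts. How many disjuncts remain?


Original disjuncts (7): P1, P2, P3, P4, P5, P6, P7
Negated (eliminate): ~P5
Remaining disjuncts: P1, P2, P3, P4, P6, P7
Count = 7 - 1 = 6

6


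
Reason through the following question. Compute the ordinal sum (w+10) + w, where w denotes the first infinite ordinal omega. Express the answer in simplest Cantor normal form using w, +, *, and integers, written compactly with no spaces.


Compute (w+10) + w.
Ordinal + is associative but NOT commutative; for finite n>0, n + w = w but w + n stays w+n.
(w+10) + w = w + (10+w) = w + w = w*2 (the finite tail 10 is absorbed by the right w).
Result = w*2

w*2


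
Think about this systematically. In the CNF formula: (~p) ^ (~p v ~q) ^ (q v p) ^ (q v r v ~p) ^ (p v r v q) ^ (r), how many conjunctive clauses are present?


A CNF formula is a conjunction of clauses.
Clauses are separated by ^.
Counting the conjuncts: 6 clauses.

6


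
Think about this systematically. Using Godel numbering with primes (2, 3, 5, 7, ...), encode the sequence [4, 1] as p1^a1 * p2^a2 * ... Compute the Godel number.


Encode each element as an exponent of the corresponding prime:
  2^4 = 16
  3^1 = 3
Product = 16 * 3 = 48

48


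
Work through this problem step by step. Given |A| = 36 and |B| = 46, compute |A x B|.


The Cartesian product A x B contains all ordered pairs (a, b).
|A x B| = |A| * |B| = 36 * 46 = 1656

1656


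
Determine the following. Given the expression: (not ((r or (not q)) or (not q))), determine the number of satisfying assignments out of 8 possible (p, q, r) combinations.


Check all 8 assignments:
p=0, q=0, r=0: 0
p=0, q=0, r=1: 0
p=0, q=1, r=0: 1
p=0, q=1, r=1: 0
p=1, q=0, r=0: 0
p=1, q=0, r=1: 0
p=1, q=1, r=0: 1
p=1, q=1, r=1: 0
Count of True = 2

2


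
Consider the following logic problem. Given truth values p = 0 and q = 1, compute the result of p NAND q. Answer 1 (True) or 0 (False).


p = 0, q = 1
Operation: p NAND q
Evaluate: 0 NAND 1 = 1

1


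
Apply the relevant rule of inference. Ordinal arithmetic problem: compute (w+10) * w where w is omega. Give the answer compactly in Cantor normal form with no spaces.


Compute (w+10) * w.
Ordinal * is associative and left-distributive over +, but NOT commutative; for finite n>1, n*w = w but w*n stays w*n.
(w+10) * w = sup{(w+10)*k : k<w} = sup{w*k+10} = w^2 (the +10 tail is absorbed in the limit).
Result = w^2

w^2


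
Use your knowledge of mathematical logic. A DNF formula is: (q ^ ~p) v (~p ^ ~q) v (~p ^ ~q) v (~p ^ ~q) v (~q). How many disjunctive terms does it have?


A DNF formula is a disjunction of terms (conjunctions).
Terms are separated by v.
Counting the disjuncts: 5 terms.

5


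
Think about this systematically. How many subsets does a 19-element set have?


The power set of a set with n elements has 2^n elements.
|P(S)| = 2^19 = 524288

524288


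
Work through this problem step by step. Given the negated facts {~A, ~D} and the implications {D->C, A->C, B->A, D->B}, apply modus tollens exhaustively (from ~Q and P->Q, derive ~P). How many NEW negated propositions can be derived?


Initial negated facts: {~A, ~D}
Apply modus tollens to closure:
  ~A and B->A  =>  ~B
Final negated: {~A, ~B, ~D}
New negations: {~B}
Count = 1

1


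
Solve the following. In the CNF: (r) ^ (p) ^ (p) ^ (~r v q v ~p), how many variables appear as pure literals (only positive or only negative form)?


Check each variable for pure literal status:
p: mixed (not pure)
q: pure positive
r: mixed (not pure)
Pure literal count = 1

1


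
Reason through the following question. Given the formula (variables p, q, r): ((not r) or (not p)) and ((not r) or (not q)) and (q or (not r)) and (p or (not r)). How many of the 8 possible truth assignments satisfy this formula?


Evaluate all 8 assignments for p, q, r:
p=0, q=0, r=0: 1
p=0, q=0, r=1: 0
p=0, q=1, r=0: 1
p=0, q=1, r=1: 0
p=1, q=0, r=0: 1
p=1, q=0, r=1: 0
p=1, q=1, r=0: 1
p=1, q=1, r=1: 0
Satisfying count = 4

4


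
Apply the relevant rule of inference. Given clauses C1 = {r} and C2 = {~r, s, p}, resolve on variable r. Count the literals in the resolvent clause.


Remove r from C1 and ~r from C2.
C1 remainder: {}
C2 remainder: {s, p}
Union (resolvent): {p, s}
Resolvent has 2 literal(s).

2


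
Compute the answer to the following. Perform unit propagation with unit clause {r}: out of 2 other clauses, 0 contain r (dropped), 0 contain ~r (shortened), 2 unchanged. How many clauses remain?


Satisfied (removed): 0
Shortened (remain): 0
Unchanged (remain): 2
Remaining = 0 + 2 = 2

2


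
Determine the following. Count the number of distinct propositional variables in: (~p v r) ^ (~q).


Identify each variable that appears in the formula.
Variables found: p, q, r
Count = 3

3


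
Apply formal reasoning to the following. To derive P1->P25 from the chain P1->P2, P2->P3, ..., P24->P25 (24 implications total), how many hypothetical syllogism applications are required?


With 24 implications in a chain connecting 25 propositions:
P1->P2, P2->P3, ..., P24->P25
Steps needed = (number of implications) - 1 = 24 - 1 = 23

23


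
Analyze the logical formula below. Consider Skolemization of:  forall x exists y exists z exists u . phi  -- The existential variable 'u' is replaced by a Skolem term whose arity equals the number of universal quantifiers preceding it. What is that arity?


Quantifier prefix: forall x exists y exists z exists u
'u' is existentially quantified at position 4.
Universal variables preceding it: x
Skolem function arity = 1

1


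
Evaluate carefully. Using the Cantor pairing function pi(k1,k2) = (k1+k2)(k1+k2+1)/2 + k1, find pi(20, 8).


k1 + k2 = 28
(k1+k2)(k1+k2+1)/2 = 28 * 29 / 2 = 406
pi = 406 + 20 = 426

426
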